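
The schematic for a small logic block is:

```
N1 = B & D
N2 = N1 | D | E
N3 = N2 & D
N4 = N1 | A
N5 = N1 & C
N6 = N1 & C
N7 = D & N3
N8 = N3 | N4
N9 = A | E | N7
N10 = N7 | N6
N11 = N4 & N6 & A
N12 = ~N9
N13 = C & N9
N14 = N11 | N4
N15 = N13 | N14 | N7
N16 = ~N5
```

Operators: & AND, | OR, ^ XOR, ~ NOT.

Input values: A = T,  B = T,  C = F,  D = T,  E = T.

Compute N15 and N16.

N15 = T, N16 = T

N1 = B AND D = T AND T = T
N2 = N1 OR D OR E = T OR T OR T = T
N3 = N2 AND D = T AND T = T
N4 = N1 OR A = T OR T = T
N5 = N1 AND C = T AND F = F
N6 = N1 AND C = T AND F = F
N7 = D AND N3 = T AND T = T
N9 = A OR E OR N7 = T OR T OR T = T
N11 = N4 AND N6 AND A = T AND F AND T = F
N13 = C AND N9 = F AND T = F
N14 = N11 OR N4 = F OR T = T
N15 = N13 OR N14 OR N7 = F OR T OR T = T
N16 = NOT N5 = NOT F = T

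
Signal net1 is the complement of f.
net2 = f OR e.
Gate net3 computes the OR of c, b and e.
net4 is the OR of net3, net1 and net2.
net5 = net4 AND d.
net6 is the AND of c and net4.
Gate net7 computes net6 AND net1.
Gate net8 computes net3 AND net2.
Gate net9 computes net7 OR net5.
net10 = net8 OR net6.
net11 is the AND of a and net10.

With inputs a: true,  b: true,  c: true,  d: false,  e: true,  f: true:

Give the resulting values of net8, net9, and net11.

net1 = NOT f = NOT true = false
net2 = f OR e = true OR true = true
net3 = c OR b OR e = true OR true OR true = true
net4 = net3 OR net1 OR net2 = true OR false OR true = true
net5 = net4 AND d = true AND false = false
net6 = c AND net4 = true AND true = true
net7 = net6 AND net1 = true AND false = false
net8 = net3 AND net2 = true AND true = true
net9 = net7 OR net5 = false OR false = false
net10 = net8 OR net6 = true OR true = true
net11 = a AND net10 = true AND true = true

net8 = true, net9 = false, net11 = true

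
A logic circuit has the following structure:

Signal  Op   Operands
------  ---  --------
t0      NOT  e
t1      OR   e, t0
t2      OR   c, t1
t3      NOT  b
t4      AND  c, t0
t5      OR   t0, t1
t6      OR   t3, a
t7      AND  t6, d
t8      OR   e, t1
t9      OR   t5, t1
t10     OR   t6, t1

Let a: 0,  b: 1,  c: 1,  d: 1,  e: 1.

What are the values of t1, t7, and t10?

t1 = 1, t7 = 0, t10 = 1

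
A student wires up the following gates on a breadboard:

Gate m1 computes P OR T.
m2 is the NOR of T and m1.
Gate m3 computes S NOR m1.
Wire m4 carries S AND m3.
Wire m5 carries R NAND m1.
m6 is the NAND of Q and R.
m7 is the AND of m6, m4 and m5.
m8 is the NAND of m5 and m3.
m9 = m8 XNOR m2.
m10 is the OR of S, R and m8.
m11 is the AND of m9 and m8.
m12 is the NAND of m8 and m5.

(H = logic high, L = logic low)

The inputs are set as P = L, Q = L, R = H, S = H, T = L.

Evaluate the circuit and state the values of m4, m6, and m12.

m1 = P OR T = L OR L = L
m3 = S NOR m1 = H NOR L = L
m4 = S AND m3 = H AND L = L
m5 = R NAND m1 = H NAND L = H
m6 = Q NAND R = L NAND H = H
m8 = m5 NAND m3 = H NAND L = H
m12 = m8 NAND m5 = H NAND H = L

m4 = L, m6 = H, m12 = L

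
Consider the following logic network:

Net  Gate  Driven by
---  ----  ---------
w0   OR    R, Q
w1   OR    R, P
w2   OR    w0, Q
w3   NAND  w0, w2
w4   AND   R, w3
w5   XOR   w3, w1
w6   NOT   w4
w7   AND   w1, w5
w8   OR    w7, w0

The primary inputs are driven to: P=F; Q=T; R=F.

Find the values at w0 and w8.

w0 = T, w8 = T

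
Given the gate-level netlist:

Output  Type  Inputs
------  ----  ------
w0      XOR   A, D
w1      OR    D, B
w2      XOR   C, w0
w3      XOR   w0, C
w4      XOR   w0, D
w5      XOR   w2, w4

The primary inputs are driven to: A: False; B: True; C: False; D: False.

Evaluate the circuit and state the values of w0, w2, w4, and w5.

w0 = A XOR D = False XOR False = False
w2 = C XOR w0 = False XOR False = False
w4 = w0 XOR D = False XOR False = False
w5 = w2 XOR w4 = False XOR False = False

w0 = False  w2 = False  w4 = False  w5 = False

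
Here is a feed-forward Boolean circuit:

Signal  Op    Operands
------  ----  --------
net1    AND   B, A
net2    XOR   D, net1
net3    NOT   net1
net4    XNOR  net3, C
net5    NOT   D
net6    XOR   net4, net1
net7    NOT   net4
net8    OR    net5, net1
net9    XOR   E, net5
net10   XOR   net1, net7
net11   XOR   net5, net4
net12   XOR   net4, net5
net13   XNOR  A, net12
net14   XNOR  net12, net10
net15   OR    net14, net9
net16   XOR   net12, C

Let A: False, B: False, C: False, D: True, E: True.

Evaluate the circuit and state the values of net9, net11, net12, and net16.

net9 = True, net11 = False, net12 = False, net16 = False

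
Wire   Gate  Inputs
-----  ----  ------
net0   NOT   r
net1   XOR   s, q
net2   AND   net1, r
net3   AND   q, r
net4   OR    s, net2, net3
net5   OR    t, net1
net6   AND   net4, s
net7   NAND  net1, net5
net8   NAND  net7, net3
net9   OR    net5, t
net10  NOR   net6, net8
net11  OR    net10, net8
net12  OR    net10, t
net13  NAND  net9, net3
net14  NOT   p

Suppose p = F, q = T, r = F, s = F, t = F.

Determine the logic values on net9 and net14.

net9 = T, net14 = T

net1 = s XOR q = F XOR T = T
net5 = t OR net1 = F OR T = T
net9 = net5 OR t = T OR F = T
net14 = NOT p = NOT F = T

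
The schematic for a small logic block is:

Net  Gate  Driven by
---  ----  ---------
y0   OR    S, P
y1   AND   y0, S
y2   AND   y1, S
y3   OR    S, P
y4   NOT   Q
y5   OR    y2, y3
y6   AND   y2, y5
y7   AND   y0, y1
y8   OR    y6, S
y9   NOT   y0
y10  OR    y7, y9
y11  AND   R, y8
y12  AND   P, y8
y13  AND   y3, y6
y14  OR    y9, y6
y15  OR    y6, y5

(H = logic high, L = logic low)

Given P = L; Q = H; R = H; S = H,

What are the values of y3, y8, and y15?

y0 = S OR P = H OR L = H
y1 = y0 AND S = H AND H = H
y2 = y1 AND S = H AND H = H
y3 = S OR P = H OR L = H
y5 = y2 OR y3 = H OR H = H
y6 = y2 AND y5 = H AND H = H
y8 = y6 OR S = H OR H = H
y15 = y6 OR y5 = H OR H = H

y3 = H  y8 = H  y15 = H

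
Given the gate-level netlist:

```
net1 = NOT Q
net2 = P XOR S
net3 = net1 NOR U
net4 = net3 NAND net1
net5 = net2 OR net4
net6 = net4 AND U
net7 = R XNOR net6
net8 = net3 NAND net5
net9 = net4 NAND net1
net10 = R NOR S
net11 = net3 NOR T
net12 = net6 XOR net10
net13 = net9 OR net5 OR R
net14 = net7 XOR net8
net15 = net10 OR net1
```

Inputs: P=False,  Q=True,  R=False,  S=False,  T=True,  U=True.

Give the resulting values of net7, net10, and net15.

net7 = False  net10 = True  net15 = True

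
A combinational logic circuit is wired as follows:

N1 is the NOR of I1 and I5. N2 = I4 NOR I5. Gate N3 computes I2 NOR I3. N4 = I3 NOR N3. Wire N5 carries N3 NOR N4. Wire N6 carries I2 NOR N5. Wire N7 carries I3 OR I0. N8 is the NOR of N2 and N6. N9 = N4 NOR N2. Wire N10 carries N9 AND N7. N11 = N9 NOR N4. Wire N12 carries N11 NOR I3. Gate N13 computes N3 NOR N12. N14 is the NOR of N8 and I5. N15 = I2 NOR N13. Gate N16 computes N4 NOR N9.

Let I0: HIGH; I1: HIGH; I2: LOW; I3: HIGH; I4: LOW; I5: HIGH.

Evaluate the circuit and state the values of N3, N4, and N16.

N3 = LOW, N4 = LOW, N16 = LOW

N2 = I4 NOR I5 = LOW NOR HIGH = LOW
N3 = I2 NOR I3 = LOW NOR HIGH = LOW
N4 = I3 NOR N3 = HIGH NOR LOW = LOW
N9 = N4 NOR N2 = LOW NOR LOW = HIGH
N16 = N4 NOR N9 = LOW NOR HIGH = LOW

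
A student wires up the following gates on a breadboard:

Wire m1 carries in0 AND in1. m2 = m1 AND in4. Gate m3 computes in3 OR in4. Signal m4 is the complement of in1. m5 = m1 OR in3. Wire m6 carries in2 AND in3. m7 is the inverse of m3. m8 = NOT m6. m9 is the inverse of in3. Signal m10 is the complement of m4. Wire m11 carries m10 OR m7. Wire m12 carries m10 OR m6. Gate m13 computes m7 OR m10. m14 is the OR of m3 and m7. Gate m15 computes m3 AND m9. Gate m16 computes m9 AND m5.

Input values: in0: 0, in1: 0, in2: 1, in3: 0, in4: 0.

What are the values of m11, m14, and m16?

m1 = in0 AND in1 = 0 AND 0 = 0
m3 = in3 OR in4 = 0 OR 0 = 0
m4 = NOT in1 = NOT 0 = 1
m5 = m1 OR in3 = 0 OR 0 = 0
m7 = NOT m3 = NOT 0 = 1
m9 = NOT in3 = NOT 0 = 1
m10 = NOT m4 = NOT 1 = 0
m11 = m10 OR m7 = 0 OR 1 = 1
m14 = m3 OR m7 = 0 OR 1 = 1
m16 = m9 AND m5 = 1 AND 0 = 0

m11 = 1  m14 = 1  m16 = 0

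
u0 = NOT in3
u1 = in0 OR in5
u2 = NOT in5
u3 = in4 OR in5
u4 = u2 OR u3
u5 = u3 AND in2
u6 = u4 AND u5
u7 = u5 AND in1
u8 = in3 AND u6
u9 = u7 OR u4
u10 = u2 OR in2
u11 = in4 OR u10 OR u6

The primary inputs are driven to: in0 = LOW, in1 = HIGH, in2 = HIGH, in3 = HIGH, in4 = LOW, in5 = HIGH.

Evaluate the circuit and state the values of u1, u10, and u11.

u1 = in0 OR in5 = LOW OR HIGH = HIGH
u2 = NOT in5 = NOT HIGH = LOW
u3 = in4 OR in5 = LOW OR HIGH = HIGH
u4 = u2 OR u3 = LOW OR HIGH = HIGH
u5 = u3 AND in2 = HIGH AND HIGH = HIGH
u6 = u4 AND u5 = HIGH AND HIGH = HIGH
u10 = u2 OR in2 = LOW OR HIGH = HIGH
u11 = in4 OR u10 OR u6 = LOW OR HIGH OR HIGH = HIGH

u1 = HIGH  u10 = HIGH  u11 = HIGH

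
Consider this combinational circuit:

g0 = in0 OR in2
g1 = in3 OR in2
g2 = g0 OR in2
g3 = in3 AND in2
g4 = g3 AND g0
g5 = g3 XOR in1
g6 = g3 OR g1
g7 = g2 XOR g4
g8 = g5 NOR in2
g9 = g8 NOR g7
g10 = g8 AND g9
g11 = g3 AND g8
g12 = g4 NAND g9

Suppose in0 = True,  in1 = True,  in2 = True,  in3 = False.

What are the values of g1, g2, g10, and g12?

g0 = in0 OR in2 = True OR True = True
g1 = in3 OR in2 = False OR True = True
g2 = g0 OR in2 = True OR True = True
g3 = in3 AND in2 = False AND True = False
g4 = g3 AND g0 = False AND True = False
g5 = g3 XOR in1 = False XOR True = True
g7 = g2 XOR g4 = True XOR False = True
g8 = g5 NOR in2 = True NOR True = False
g9 = g8 NOR g7 = False NOR True = False
g10 = g8 AND g9 = False AND False = False
g12 = g4 NAND g9 = False NAND False = True

g1 = True  g2 = True  g10 = False  g12 = True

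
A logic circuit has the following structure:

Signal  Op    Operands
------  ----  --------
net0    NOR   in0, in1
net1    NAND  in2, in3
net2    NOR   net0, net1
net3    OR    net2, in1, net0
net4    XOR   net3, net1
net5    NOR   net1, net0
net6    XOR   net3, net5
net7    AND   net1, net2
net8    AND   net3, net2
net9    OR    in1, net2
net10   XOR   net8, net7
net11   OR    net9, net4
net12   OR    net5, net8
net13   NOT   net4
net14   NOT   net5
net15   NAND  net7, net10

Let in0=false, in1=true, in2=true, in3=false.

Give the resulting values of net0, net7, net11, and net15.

net0 = false  net7 = false  net11 = true  net15 = true

net0 = in0 NOR in1 = false NOR true = false
net1 = in2 NAND in3 = true NAND false = true
net2 = net0 NOR net1 = false NOR true = false
net3 = net2 OR in1 OR net0 = false OR true OR false = true
net4 = net3 XOR net1 = true XOR true = false
net7 = net1 AND net2 = true AND false = false
net8 = net3 AND net2 = true AND false = false
net9 = in1 OR net2 = true OR false = true
net10 = net8 XOR net7 = false XOR false = false
net11 = net9 OR net4 = true OR false = true
net15 = net7 NAND net10 = false NAND false = true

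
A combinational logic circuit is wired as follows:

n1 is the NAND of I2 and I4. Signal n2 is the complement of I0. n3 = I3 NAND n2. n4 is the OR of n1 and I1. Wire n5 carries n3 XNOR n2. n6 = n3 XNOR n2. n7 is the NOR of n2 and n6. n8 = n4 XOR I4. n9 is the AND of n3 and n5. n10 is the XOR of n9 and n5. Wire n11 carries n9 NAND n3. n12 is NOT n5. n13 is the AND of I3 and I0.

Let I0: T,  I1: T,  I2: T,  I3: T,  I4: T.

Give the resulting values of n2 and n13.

n2 = F  n13 = T

n2 = NOT I0 = NOT T = F
n13 = I3 AND I0 = T AND T = T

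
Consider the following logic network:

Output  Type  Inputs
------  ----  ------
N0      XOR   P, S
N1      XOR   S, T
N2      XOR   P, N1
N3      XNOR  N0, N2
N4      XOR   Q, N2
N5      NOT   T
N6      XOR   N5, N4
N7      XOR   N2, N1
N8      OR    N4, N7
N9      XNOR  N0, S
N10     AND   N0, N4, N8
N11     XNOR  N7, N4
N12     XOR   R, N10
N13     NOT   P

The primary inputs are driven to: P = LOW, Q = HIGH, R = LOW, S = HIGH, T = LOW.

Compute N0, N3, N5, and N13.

N0 = HIGH  N3 = HIGH  N5 = HIGH  N13 = HIGH

N0 = P XOR S = LOW XOR HIGH = HIGH
N1 = S XOR T = HIGH XOR LOW = HIGH
N2 = P XOR N1 = LOW XOR HIGH = HIGH
N3 = N0 XNOR N2 = HIGH XNOR HIGH = HIGH
N5 = NOT T = NOT LOW = HIGH
N13 = NOT P = NOT LOW = HIGH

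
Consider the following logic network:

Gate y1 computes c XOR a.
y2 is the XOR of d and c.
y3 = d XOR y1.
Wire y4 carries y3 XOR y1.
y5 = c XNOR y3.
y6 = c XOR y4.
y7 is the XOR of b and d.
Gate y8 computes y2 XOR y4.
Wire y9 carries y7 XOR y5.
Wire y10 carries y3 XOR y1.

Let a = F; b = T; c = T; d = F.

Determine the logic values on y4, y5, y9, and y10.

y4 = F, y5 = T, y9 = F, y10 = F

y1 = c XOR a = T XOR F = T
y3 = d XOR y1 = F XOR T = T
y4 = y3 XOR y1 = T XOR T = F
y5 = c XNOR y3 = T XNOR T = T
y7 = b XOR d = T XOR F = T
y9 = y7 XOR y5 = T XOR T = F
y10 = y3 XOR y1 = T XOR T = F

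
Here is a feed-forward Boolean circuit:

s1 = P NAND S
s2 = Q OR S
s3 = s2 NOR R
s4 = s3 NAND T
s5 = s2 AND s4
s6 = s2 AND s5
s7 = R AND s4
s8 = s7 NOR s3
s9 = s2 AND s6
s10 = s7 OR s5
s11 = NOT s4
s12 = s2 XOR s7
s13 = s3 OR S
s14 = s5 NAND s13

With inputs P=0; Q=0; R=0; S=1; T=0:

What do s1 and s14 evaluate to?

s1 = P NAND S = 0 NAND 1 = 1
s2 = Q OR S = 0 OR 1 = 1
s3 = s2 NOR R = 1 NOR 0 = 0
s4 = s3 NAND T = 0 NAND 0 = 1
s5 = s2 AND s4 = 1 AND 1 = 1
s13 = s3 OR S = 0 OR 1 = 1
s14 = s5 NAND s13 = 1 NAND 1 = 0

s1 = 1, s14 = 0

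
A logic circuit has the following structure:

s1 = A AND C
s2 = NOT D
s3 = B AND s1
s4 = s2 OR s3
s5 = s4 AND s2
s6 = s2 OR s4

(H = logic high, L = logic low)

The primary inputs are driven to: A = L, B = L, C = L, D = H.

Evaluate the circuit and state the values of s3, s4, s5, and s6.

s3 = L  s4 = L  s5 = L  s6 = L

s1 = A AND C = L AND L = L
s2 = NOT D = NOT H = L
s3 = B AND s1 = L AND L = L
s4 = s2 OR s3 = L OR L = L
s5 = s4 AND s2 = L AND L = L
s6 = s2 OR s4 = L OR L = L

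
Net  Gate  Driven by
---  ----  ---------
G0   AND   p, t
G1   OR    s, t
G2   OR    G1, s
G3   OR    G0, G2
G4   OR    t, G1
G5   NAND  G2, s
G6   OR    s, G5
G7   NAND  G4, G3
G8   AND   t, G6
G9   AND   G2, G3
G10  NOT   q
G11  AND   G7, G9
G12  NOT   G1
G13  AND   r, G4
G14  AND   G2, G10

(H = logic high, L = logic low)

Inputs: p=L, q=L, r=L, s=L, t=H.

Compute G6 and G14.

G1 = s OR t = L OR H = H
G2 = G1 OR s = H OR L = H
G5 = G2 NAND s = H NAND L = H
G6 = s OR G5 = L OR H = H
G10 = NOT q = NOT L = H
G14 = G2 AND G10 = H AND H = H

G6 = H, G14 = H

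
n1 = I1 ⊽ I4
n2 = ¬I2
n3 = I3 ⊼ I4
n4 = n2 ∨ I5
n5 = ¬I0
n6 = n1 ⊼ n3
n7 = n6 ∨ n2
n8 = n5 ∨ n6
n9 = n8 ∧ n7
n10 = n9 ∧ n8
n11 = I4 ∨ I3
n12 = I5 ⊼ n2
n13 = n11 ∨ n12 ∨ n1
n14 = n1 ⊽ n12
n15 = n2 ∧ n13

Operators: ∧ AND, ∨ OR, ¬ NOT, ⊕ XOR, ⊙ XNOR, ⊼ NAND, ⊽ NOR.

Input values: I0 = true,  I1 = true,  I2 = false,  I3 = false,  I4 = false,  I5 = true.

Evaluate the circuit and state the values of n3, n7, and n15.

n3 = true, n7 = true, n15 = false

n1 = I1 NOR I4 = true NOR false = false
n2 = NOT I2 = NOT false = true
n3 = I3 NAND I4 = false NAND false = true
n6 = n1 NAND n3 = false NAND true = true
n7 = n6 OR n2 = true OR true = true
n11 = I4 OR I3 = false OR false = false
n12 = I5 NAND n2 = true NAND true = false
n13 = n11 OR n12 OR n1 = false OR false OR false = false
n15 = n2 AND n13 = true AND false = false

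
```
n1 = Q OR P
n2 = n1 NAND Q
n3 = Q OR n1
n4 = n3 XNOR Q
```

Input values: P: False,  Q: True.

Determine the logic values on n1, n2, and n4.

n1 = Q OR P = True OR False = True
n2 = n1 NAND Q = True NAND True = False
n3 = Q OR n1 = True OR True = True
n4 = n3 XNOR Q = True XNOR True = True

n1 = True, n2 = False, n4 = True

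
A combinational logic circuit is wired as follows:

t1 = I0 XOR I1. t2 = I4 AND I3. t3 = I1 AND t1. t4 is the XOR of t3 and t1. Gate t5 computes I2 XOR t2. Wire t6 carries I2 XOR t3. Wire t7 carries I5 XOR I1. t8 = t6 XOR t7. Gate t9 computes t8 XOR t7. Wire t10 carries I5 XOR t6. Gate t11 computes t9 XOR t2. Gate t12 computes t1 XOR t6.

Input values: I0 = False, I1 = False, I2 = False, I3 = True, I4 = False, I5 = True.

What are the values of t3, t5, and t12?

t3 = False, t5 = False, t12 = False

t1 = I0 XOR I1 = False XOR False = False
t2 = I4 AND I3 = False AND True = False
t3 = I1 AND t1 = False AND False = False
t5 = I2 XOR t2 = False XOR False = False
t6 = I2 XOR t3 = False XOR False = False
t12 = t1 XOR t6 = False XOR False = False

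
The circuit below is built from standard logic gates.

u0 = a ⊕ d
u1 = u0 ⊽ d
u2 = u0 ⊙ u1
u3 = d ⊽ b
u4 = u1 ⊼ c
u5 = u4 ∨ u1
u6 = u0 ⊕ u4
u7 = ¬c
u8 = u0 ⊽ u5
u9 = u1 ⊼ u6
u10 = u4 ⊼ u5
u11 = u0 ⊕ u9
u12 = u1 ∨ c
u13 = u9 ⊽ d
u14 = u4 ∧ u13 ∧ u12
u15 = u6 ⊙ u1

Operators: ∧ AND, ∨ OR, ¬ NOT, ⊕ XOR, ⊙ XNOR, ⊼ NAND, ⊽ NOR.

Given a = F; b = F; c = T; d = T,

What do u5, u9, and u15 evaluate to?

u5 = T  u9 = T  u15 = T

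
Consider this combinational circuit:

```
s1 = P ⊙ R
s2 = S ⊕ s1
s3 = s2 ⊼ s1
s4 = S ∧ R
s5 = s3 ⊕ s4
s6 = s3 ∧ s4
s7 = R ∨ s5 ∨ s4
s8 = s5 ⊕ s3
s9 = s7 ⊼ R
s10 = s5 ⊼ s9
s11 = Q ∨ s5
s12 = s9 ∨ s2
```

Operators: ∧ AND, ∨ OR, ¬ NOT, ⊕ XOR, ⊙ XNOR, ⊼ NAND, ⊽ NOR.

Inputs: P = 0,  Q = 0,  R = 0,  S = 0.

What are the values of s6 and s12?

s6 = 0  s12 = 1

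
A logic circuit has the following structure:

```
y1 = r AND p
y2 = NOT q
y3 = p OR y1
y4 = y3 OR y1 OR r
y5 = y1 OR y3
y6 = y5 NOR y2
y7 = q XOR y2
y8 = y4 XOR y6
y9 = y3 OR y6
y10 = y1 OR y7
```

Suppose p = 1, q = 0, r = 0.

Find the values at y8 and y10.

y1 = r AND p = 0 AND 1 = 0
y2 = NOT q = NOT 0 = 1
y3 = p OR y1 = 1 OR 0 = 1
y4 = y3 OR y1 OR r = 1 OR 0 OR 0 = 1
y5 = y1 OR y3 = 0 OR 1 = 1
y6 = y5 NOR y2 = 1 NOR 1 = 0
y7 = q XOR y2 = 0 XOR 1 = 1
y8 = y4 XOR y6 = 1 XOR 0 = 1
y10 = y1 OR y7 = 0 OR 1 = 1

y8 = 1; y10 = 1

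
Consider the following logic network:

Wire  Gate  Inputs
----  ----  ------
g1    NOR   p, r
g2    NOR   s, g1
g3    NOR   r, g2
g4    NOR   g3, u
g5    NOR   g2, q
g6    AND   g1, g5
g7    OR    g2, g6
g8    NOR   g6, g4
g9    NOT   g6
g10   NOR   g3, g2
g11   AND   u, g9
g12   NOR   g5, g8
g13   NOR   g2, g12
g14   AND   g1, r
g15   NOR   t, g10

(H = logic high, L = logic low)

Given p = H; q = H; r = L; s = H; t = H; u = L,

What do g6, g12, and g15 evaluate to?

g1 = p NOR r = H NOR L = L
g2 = s NOR g1 = H NOR L = L
g3 = r NOR g2 = L NOR L = H
g4 = g3 NOR u = H NOR L = L
g5 = g2 NOR q = L NOR H = L
g6 = g1 AND g5 = L AND L = L
g8 = g6 NOR g4 = L NOR L = H
g10 = g3 NOR g2 = H NOR L = L
g12 = g5 NOR g8 = L NOR H = L
g15 = t NOR g10 = H NOR L = L

g6 = L, g12 = L, g15 = L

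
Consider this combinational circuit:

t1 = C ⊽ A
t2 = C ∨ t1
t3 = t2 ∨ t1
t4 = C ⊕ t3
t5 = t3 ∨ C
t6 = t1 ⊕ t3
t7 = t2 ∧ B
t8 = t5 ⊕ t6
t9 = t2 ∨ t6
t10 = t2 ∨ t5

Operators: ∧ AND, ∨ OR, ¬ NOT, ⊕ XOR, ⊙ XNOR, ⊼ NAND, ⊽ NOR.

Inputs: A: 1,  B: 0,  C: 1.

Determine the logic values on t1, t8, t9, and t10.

t1 = 0  t8 = 0  t9 = 1  t10 = 1

t1 = C NOR A = 1 NOR 1 = 0
t2 = C OR t1 = 1 OR 0 = 1
t3 = t2 OR t1 = 1 OR 0 = 1
t5 = t3 OR C = 1 OR 1 = 1
t6 = t1 XOR t3 = 0 XOR 1 = 1
t8 = t5 XOR t6 = 1 XOR 1 = 0
t9 = t2 OR t6 = 1 OR 1 = 1
t10 = t2 OR t5 = 1 OR 1 = 1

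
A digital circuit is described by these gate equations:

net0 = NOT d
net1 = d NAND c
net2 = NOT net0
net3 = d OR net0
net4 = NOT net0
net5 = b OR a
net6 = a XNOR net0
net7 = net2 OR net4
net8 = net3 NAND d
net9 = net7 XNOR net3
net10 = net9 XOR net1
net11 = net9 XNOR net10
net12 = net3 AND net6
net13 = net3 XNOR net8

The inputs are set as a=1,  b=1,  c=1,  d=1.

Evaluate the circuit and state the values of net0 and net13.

net0 = NOT d = NOT 1 = 0
net3 = d OR net0 = 1 OR 0 = 1
net8 = net3 NAND d = 1 NAND 1 = 0
net13 = net3 XNOR net8 = 1 XNOR 0 = 0

net0 = 0  net13 = 0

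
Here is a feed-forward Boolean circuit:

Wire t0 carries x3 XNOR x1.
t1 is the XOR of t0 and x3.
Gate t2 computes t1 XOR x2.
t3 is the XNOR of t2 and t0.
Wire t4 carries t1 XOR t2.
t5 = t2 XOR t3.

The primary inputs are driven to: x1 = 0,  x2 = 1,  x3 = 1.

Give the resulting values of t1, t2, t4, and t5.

t0 = x3 XNOR x1 = 1 XNOR 0 = 0
t1 = t0 XOR x3 = 0 XOR 1 = 1
t2 = t1 XOR x2 = 1 XOR 1 = 0
t3 = t2 XNOR t0 = 0 XNOR 0 = 1
t4 = t1 XOR t2 = 1 XOR 0 = 1
t5 = t2 XOR t3 = 0 XOR 1 = 1

t1 = 1, t2 = 0, t4 = 1, t5 = 1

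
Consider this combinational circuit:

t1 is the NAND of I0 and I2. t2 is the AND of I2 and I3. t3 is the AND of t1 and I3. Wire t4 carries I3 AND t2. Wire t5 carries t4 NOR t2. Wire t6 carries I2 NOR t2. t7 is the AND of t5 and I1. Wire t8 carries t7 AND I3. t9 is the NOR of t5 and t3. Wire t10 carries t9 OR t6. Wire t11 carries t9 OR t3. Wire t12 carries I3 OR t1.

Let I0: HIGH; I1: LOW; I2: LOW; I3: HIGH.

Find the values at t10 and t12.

t10 = HIGH, t12 = HIGH

t1 = I0 NAND I2 = HIGH NAND LOW = HIGH
t2 = I2 AND I3 = LOW AND HIGH = LOW
t3 = t1 AND I3 = HIGH AND HIGH = HIGH
t4 = I3 AND t2 = HIGH AND LOW = LOW
t5 = t4 NOR t2 = LOW NOR LOW = HIGH
t6 = I2 NOR t2 = LOW NOR LOW = HIGH
t9 = t5 NOR t3 = HIGH NOR HIGH = LOW
t10 = t9 OR t6 = LOW OR HIGH = HIGH
t12 = I3 OR t1 = HIGH OR HIGH = HIGH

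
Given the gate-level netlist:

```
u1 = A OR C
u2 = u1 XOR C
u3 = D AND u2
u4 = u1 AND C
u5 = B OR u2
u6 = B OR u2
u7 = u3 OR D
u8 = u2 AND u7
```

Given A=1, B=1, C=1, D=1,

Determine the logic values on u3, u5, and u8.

u3 = 0; u5 = 1; u8 = 0

u1 = A OR C = 1 OR 1 = 1
u2 = u1 XOR C = 1 XOR 1 = 0
u3 = D AND u2 = 1 AND 0 = 0
u5 = B OR u2 = 1 OR 0 = 1
u7 = u3 OR D = 0 OR 1 = 1
u8 = u2 AND u7 = 0 AND 1 = 0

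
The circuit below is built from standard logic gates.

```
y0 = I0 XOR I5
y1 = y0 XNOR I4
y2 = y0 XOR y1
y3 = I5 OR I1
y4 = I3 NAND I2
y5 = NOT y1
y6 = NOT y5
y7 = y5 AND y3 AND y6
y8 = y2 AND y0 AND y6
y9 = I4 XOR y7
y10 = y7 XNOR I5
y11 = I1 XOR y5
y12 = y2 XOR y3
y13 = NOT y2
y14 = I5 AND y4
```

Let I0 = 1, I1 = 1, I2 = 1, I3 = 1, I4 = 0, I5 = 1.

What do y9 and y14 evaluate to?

y9 = 0; y14 = 0

y0 = I0 XOR I5 = 1 XOR 1 = 0
y1 = y0 XNOR I4 = 0 XNOR 0 = 1
y3 = I5 OR I1 = 1 OR 1 = 1
y4 = I3 NAND I2 = 1 NAND 1 = 0
y5 = NOT y1 = NOT 1 = 0
y6 = NOT y5 = NOT 0 = 1
y7 = y5 AND y3 AND y6 = 0 AND 1 AND 1 = 0
y9 = I4 XOR y7 = 0 XOR 0 = 0
y14 = I5 AND y4 = 1 AND 0 = 0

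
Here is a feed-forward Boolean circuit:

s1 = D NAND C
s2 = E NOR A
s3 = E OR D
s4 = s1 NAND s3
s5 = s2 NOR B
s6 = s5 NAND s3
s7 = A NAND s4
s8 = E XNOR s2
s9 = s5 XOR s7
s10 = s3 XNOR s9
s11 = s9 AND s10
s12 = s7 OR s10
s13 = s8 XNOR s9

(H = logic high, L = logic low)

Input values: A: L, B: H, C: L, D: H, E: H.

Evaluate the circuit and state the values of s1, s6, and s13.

s1 = D NAND C = H NAND L = H
s2 = E NOR A = H NOR L = L
s3 = E OR D = H OR H = H
s4 = s1 NAND s3 = H NAND H = L
s5 = s2 NOR B = L NOR H = L
s6 = s5 NAND s3 = L NAND H = H
s7 = A NAND s4 = L NAND L = H
s8 = E XNOR s2 = H XNOR L = L
s9 = s5 XOR s7 = L XOR H = H
s13 = s8 XNOR s9 = L XNOR H = L

s1 = H; s6 = H; s13 = L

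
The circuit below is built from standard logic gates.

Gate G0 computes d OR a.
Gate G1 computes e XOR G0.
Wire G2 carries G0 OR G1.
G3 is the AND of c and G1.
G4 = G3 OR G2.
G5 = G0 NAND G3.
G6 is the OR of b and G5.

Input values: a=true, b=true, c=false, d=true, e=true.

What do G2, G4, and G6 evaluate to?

G2 = true; G4 = true; G6 = true

G0 = d OR a = true OR true = true
G1 = e XOR G0 = true XOR true = false
G2 = G0 OR G1 = true OR false = true
G3 = c AND G1 = false AND false = false
G4 = G3 OR G2 = false OR true = true
G5 = G0 NAND G3 = true NAND false = true
G6 = b OR G5 = true OR true = true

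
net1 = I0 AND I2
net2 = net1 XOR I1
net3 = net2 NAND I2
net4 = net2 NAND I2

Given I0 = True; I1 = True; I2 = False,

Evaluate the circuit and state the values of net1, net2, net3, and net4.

net1 = I0 AND I2 = True AND False = False
net2 = net1 XOR I1 = False XOR True = True
net3 = net2 NAND I2 = True NAND False = True
net4 = net2 NAND I2 = True NAND False = True

net1 = False; net2 = True; net3 = True; net4 = True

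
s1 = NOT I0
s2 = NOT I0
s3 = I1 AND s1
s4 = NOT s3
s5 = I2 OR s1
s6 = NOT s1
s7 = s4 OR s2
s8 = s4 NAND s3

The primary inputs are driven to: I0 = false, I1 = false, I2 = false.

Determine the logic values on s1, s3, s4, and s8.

s1 = true; s3 = false; s4 = true; s8 = true

s1 = NOT I0 = NOT false = true
s3 = I1 AND s1 = false AND true = false
s4 = NOT s3 = NOT false = true
s8 = s4 NAND s3 = true NAND false = true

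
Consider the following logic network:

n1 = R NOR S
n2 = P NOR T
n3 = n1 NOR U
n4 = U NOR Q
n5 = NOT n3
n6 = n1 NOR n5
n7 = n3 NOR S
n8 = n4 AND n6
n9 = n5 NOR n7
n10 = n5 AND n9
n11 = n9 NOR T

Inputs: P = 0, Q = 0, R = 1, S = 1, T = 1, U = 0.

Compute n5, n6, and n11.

n5 = 0, n6 = 1, n11 = 0

n1 = R NOR S = 1 NOR 1 = 0
n3 = n1 NOR U = 0 NOR 0 = 1
n5 = NOT n3 = NOT 1 = 0
n6 = n1 NOR n5 = 0 NOR 0 = 1
n7 = n3 NOR S = 1 NOR 1 = 0
n9 = n5 NOR n7 = 0 NOR 0 = 1
n11 = n9 NOR T = 1 NOR 1 = 0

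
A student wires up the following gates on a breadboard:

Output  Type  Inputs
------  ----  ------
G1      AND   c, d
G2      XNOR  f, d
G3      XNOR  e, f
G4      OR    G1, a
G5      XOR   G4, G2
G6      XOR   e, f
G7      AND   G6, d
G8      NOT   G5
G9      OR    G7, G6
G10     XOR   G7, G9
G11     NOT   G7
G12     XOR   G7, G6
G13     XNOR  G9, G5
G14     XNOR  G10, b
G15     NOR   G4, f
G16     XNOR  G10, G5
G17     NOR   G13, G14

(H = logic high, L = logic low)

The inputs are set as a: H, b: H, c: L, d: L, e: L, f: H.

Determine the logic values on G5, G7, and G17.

G5 = H, G7 = L, G17 = L

G1 = c AND d = L AND L = L
G2 = f XNOR d = H XNOR L = L
G4 = G1 OR a = L OR H = H
G5 = G4 XOR G2 = H XOR L = H
G6 = e XOR f = L XOR H = H
G7 = G6 AND d = H AND L = L
G9 = G7 OR G6 = L OR H = H
G10 = G7 XOR G9 = L XOR H = H
G13 = G9 XNOR G5 = H XNOR H = H
G14 = G10 XNOR b = H XNOR H = H
G17 = G13 NOR G14 = H NOR H = L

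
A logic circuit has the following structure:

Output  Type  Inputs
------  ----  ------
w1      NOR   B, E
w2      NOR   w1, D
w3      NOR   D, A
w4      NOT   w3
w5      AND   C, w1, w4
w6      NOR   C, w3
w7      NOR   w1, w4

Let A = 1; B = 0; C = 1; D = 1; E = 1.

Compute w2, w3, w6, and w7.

w2 = 0; w3 = 0; w6 = 0; w7 = 0

w1 = B NOR E = 0 NOR 1 = 0
w2 = w1 NOR D = 0 NOR 1 = 0
w3 = D NOR A = 1 NOR 1 = 0
w4 = NOT w3 = NOT 0 = 1
w6 = C NOR w3 = 1 NOR 0 = 0
w7 = w1 NOR w4 = 0 NOR 1 = 0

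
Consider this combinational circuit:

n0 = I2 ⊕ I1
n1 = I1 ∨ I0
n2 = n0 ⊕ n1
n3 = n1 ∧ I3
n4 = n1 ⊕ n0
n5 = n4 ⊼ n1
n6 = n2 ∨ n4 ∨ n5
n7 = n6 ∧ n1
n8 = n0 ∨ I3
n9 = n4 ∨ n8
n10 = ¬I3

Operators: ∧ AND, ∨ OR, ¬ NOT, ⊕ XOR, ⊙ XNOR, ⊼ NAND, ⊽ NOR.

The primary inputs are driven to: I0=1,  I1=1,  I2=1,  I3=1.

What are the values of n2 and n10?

n2 = 1, n10 = 0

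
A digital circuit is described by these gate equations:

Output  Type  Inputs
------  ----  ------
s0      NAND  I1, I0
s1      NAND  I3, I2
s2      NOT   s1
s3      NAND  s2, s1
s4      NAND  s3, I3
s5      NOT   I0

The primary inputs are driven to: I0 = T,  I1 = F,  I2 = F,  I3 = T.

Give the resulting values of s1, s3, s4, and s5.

s1 = T  s3 = T  s4 = F  s5 = F

s1 = I3 NAND I2 = T NAND F = T
s2 = NOT s1 = NOT T = F
s3 = s2 NAND s1 = F NAND T = T
s4 = s3 NAND I3 = T NAND T = F
s5 = NOT I0 = NOT T = F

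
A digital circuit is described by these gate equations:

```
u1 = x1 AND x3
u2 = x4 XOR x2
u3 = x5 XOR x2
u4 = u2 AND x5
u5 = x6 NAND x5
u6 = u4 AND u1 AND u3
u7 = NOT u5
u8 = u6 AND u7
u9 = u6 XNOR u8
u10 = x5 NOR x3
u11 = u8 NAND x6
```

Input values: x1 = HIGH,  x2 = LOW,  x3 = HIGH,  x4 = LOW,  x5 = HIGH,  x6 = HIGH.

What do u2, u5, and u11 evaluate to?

u1 = x1 AND x3 = HIGH AND HIGH = HIGH
u2 = x4 XOR x2 = LOW XOR LOW = LOW
u3 = x5 XOR x2 = HIGH XOR LOW = HIGH
u4 = u2 AND x5 = LOW AND HIGH = LOW
u5 = x6 NAND x5 = HIGH NAND HIGH = LOW
u6 = u4 AND u1 AND u3 = LOW AND HIGH AND HIGH = LOW
u7 = NOT u5 = NOT LOW = HIGH
u8 = u6 AND u7 = LOW AND HIGH = LOW
u11 = u8 NAND x6 = LOW NAND HIGH = HIGH

u2 = LOW; u5 = LOW; u11 = HIGH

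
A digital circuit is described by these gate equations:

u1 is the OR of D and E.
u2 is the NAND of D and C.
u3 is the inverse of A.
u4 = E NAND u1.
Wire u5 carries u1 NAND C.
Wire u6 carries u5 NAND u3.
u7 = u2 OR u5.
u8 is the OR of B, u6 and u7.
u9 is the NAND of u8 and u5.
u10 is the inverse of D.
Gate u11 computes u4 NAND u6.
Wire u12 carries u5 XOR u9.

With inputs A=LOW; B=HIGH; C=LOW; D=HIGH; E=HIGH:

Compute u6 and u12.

u1 = D OR E = HIGH OR HIGH = HIGH
u2 = D NAND C = HIGH NAND LOW = HIGH
u3 = NOT A = NOT LOW = HIGH
u5 = u1 NAND C = HIGH NAND LOW = HIGH
u6 = u5 NAND u3 = HIGH NAND HIGH = LOW
u7 = u2 OR u5 = HIGH OR HIGH = HIGH
u8 = B OR u6 OR u7 = HIGH OR LOW OR HIGH = HIGH
u9 = u8 NAND u5 = HIGH NAND HIGH = LOW
u12 = u5 XOR u9 = HIGH XOR LOW = HIGH

u6 = LOW  u12 = HIGH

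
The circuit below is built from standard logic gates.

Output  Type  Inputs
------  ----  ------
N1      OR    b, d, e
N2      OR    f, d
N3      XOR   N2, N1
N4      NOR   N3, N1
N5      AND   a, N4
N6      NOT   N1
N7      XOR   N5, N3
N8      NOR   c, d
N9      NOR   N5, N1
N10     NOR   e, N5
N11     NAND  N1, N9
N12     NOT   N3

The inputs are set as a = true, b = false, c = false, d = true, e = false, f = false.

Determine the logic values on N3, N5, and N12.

N1 = b OR d OR e = false OR true OR false = true
N2 = f OR d = false OR true = true
N3 = N2 XOR N1 = true XOR true = false
N4 = N3 NOR N1 = false NOR true = false
N5 = a AND N4 = true AND false = false
N12 = NOT N3 = NOT false = true

N3 = false, N5 = false, N12 = true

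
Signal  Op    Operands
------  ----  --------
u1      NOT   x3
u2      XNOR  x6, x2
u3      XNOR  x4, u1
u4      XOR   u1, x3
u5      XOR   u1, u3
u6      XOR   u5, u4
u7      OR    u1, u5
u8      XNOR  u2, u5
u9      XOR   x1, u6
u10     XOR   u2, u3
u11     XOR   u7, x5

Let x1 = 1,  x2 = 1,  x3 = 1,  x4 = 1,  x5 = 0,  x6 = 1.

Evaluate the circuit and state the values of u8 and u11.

u1 = NOT x3 = NOT 1 = 0
u2 = x6 XNOR x2 = 1 XNOR 1 = 1
u3 = x4 XNOR u1 = 1 XNOR 0 = 0
u5 = u1 XOR u3 = 0 XOR 0 = 0
u7 = u1 OR u5 = 0 OR 0 = 0
u8 = u2 XNOR u5 = 1 XNOR 0 = 0
u11 = u7 XOR x5 = 0 XOR 0 = 0

u8 = 0, u11 = 0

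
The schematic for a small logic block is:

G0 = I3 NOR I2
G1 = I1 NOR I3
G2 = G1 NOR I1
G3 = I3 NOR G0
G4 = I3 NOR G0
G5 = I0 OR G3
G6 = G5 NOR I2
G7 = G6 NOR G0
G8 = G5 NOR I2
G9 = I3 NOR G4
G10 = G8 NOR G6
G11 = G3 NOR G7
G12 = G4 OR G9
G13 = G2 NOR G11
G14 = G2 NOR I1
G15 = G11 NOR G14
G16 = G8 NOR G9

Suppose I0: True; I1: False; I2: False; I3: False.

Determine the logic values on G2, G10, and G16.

G2 = False; G10 = True; G16 = False

G0 = I3 NOR I2 = False NOR False = True
G1 = I1 NOR I3 = False NOR False = True
G2 = G1 NOR I1 = True NOR False = False
G3 = I3 NOR G0 = False NOR True = False
G4 = I3 NOR G0 = False NOR True = False
G5 = I0 OR G3 = True OR False = True
G6 = G5 NOR I2 = True NOR False = False
G8 = G5 NOR I2 = True NOR False = False
G9 = I3 NOR G4 = False NOR False = True
G10 = G8 NOR G6 = False NOR False = True
G16 = G8 NOR G9 = False NOR True = False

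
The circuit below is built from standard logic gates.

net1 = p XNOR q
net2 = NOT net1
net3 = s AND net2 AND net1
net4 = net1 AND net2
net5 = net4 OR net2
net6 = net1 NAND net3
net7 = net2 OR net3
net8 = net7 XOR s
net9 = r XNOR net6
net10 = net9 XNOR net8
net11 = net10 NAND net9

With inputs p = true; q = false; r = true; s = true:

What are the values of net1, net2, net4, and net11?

net1 = p XNOR q = true XNOR false = false
net2 = NOT net1 = NOT false = true
net3 = s AND net2 AND net1 = true AND true AND false = false
net4 = net1 AND net2 = false AND true = false
net6 = net1 NAND net3 = false NAND false = true
net7 = net2 OR net3 = true OR false = true
net8 = net7 XOR s = true XOR true = false
net9 = r XNOR net6 = true XNOR true = true
net10 = net9 XNOR net8 = true XNOR false = false
net11 = net10 NAND net9 = false NAND true = true

net1 = false; net2 = true; net4 = false; net11 = true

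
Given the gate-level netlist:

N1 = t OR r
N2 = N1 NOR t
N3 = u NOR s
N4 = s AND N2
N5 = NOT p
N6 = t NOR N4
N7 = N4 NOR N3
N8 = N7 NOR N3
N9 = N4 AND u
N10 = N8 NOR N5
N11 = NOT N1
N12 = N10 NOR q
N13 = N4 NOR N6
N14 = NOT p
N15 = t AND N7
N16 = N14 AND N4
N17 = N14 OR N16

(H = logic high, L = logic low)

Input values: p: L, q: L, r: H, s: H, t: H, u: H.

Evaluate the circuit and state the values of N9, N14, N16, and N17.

N9 = L  N14 = H  N16 = L  N17 = H

N1 = t OR r = H OR H = H
N2 = N1 NOR t = H NOR H = L
N4 = s AND N2 = H AND L = L
N9 = N4 AND u = L AND H = L
N14 = NOT p = NOT L = H
N16 = N14 AND N4 = H AND L = L
N17 = N14 OR N16 = H OR L = H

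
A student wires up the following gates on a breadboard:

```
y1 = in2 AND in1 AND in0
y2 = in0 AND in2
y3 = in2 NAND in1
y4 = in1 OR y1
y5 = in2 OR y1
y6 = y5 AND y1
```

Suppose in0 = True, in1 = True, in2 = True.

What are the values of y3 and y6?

y1 = in2 AND in1 AND in0 = True AND True AND True = True
y3 = in2 NAND in1 = True NAND True = False
y5 = in2 OR y1 = True OR True = True
y6 = y5 AND y1 = True AND True = True

y3 = False, y6 = True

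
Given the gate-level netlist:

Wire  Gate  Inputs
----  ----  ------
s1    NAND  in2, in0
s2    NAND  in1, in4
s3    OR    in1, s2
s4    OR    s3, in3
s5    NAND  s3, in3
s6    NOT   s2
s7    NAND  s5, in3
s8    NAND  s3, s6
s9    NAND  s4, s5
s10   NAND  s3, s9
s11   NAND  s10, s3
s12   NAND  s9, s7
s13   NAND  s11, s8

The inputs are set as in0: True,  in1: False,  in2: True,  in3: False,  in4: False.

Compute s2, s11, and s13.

s2 = True; s11 = False; s13 = True

s2 = in1 NAND in4 = False NAND False = True
s3 = in1 OR s2 = False OR True = True
s4 = s3 OR in3 = True OR False = True
s5 = s3 NAND in3 = True NAND False = True
s6 = NOT s2 = NOT True = False
s8 = s3 NAND s6 = True NAND False = True
s9 = s4 NAND s5 = True NAND True = False
s10 = s3 NAND s9 = True NAND False = True
s11 = s10 NAND s3 = True NAND True = False
s13 = s11 NAND s8 = False NAND True = True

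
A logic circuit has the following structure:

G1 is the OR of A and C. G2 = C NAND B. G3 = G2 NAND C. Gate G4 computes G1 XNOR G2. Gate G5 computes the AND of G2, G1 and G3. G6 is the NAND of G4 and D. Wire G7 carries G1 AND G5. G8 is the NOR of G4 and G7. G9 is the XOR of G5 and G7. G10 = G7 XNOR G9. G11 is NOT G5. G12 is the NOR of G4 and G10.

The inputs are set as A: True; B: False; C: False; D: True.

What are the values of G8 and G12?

G8 = False; G12 = False

G1 = A OR C = True OR False = True
G2 = C NAND B = False NAND False = True
G3 = G2 NAND C = True NAND False = True
G4 = G1 XNOR G2 = True XNOR True = True
G5 = G2 AND G1 AND G3 = True AND True AND True = True
G7 = G1 AND G5 = True AND True = True
G8 = G4 NOR G7 = True NOR True = False
G9 = G5 XOR G7 = True XOR True = False
G10 = G7 XNOR G9 = True XNOR False = False
G12 = G4 NOR G10 = True NOR False = False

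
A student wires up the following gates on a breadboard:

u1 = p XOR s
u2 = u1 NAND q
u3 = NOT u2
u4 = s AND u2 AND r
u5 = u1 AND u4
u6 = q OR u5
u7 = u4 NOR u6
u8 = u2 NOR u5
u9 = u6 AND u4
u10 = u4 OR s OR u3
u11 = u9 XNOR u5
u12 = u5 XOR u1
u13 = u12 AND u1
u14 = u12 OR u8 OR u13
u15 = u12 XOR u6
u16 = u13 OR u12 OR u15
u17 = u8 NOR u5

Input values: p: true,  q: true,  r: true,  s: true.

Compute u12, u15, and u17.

u1 = p XOR s = true XOR true = false
u2 = u1 NAND q = false NAND true = true
u4 = s AND u2 AND r = true AND true AND true = true
u5 = u1 AND u4 = false AND true = false
u6 = q OR u5 = true OR false = true
u8 = u2 NOR u5 = true NOR false = false
u12 = u5 XOR u1 = false XOR false = false
u15 = u12 XOR u6 = false XOR true = true
u17 = u8 NOR u5 = false NOR false = true

u12 = false, u15 = true, u17 = true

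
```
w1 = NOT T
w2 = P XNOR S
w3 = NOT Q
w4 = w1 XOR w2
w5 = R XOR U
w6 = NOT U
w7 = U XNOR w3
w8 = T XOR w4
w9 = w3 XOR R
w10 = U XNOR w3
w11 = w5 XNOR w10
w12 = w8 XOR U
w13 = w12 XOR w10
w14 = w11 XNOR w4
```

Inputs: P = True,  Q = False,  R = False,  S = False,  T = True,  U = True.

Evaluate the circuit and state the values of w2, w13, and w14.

w2 = False, w13 = True, w14 = False

w1 = NOT T = NOT True = False
w2 = P XNOR S = True XNOR False = False
w3 = NOT Q = NOT False = True
w4 = w1 XOR w2 = False XOR False = False
w5 = R XOR U = False XOR True = True
w8 = T XOR w4 = True XOR False = True
w10 = U XNOR w3 = True XNOR True = True
w11 = w5 XNOR w10 = True XNOR True = True
w12 = w8 XOR U = True XOR True = False
w13 = w12 XOR w10 = False XOR True = True
w14 = w11 XNOR w4 = True XNOR False = False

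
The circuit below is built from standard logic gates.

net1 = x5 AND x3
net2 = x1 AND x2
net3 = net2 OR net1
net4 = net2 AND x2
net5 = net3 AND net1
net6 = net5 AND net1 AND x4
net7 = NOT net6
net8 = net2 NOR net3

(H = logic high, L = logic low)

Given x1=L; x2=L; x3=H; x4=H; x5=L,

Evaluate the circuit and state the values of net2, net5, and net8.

net2 = L; net5 = L; net8 = H

net1 = x5 AND x3 = L AND H = L
net2 = x1 AND x2 = L AND L = L
net3 = net2 OR net1 = L OR L = L
net5 = net3 AND net1 = L AND L = L
net8 = net2 NOR net3 = L NOR L = H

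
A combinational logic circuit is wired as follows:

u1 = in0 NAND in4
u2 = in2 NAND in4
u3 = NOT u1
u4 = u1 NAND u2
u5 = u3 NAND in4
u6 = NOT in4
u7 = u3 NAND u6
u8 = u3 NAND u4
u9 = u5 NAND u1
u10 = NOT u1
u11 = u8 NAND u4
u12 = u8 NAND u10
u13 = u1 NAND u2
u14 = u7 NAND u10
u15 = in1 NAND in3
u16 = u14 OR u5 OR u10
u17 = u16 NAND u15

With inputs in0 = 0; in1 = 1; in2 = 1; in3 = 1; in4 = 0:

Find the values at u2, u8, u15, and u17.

u1 = in0 NAND in4 = 0 NAND 0 = 1
u2 = in2 NAND in4 = 1 NAND 0 = 1
u3 = NOT u1 = NOT 1 = 0
u4 = u1 NAND u2 = 1 NAND 1 = 0
u5 = u3 NAND in4 = 0 NAND 0 = 1
u6 = NOT in4 = NOT 0 = 1
u7 = u3 NAND u6 = 0 NAND 1 = 1
u8 = u3 NAND u4 = 0 NAND 0 = 1
u10 = NOT u1 = NOT 1 = 0
u14 = u7 NAND u10 = 1 NAND 0 = 1
u15 = in1 NAND in3 = 1 NAND 1 = 0
u16 = u14 OR u5 OR u10 = 1 OR 1 OR 0 = 1
u17 = u16 NAND u15 = 1 NAND 0 = 1

u2 = 1  u8 = 1  u15 = 0  u17 = 1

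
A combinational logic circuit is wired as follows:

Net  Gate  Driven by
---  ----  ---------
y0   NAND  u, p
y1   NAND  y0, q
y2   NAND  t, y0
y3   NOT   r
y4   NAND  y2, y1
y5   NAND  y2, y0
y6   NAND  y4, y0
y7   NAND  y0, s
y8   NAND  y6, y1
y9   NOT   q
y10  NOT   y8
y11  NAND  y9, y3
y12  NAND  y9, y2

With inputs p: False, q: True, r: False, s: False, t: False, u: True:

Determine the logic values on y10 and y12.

y0 = u NAND p = True NAND False = True
y1 = y0 NAND q = True NAND True = False
y2 = t NAND y0 = False NAND True = True
y4 = y2 NAND y1 = True NAND False = True
y6 = y4 NAND y0 = True NAND True = False
y8 = y6 NAND y1 = False NAND False = True
y9 = NOT q = NOT True = False
y10 = NOT y8 = NOT True = False
y12 = y9 NAND y2 = False NAND True = True

y10 = False; y12 = True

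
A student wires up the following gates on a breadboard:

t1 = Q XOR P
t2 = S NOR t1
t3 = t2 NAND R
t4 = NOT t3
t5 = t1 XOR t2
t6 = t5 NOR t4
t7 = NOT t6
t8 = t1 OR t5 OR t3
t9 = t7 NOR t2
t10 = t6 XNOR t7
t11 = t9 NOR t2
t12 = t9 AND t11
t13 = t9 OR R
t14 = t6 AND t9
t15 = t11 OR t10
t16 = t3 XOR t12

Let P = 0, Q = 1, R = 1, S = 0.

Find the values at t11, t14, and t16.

t1 = Q XOR P = 1 XOR 0 = 1
t2 = S NOR t1 = 0 NOR 1 = 0
t3 = t2 NAND R = 0 NAND 1 = 1
t4 = NOT t3 = NOT 1 = 0
t5 = t1 XOR t2 = 1 XOR 0 = 1
t6 = t5 NOR t4 = 1 NOR 0 = 0
t7 = NOT t6 = NOT 0 = 1
t9 = t7 NOR t2 = 1 NOR 0 = 0
t11 = t9 NOR t2 = 0 NOR 0 = 1
t12 = t9 AND t11 = 0 AND 1 = 0
t14 = t6 AND t9 = 0 AND 0 = 0
t16 = t3 XOR t12 = 1 XOR 0 = 1

t11 = 1; t14 = 0; t16 = 1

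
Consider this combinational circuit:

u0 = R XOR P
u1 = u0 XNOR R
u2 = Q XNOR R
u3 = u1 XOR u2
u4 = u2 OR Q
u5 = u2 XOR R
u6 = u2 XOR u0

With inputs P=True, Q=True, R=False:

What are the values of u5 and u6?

u0 = R XOR P = False XOR True = True
u2 = Q XNOR R = True XNOR False = False
u5 = u2 XOR R = False XOR False = False
u6 = u2 XOR u0 = False XOR True = True

u5 = False  u6 = True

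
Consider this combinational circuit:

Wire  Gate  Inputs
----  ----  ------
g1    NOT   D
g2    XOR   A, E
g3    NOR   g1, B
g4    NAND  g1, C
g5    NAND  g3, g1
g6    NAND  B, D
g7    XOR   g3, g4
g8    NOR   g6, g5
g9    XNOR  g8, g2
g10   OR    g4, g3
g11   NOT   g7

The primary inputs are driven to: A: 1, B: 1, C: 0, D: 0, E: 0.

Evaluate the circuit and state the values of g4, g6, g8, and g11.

g4 = 1, g6 = 1, g8 = 0, g11 = 0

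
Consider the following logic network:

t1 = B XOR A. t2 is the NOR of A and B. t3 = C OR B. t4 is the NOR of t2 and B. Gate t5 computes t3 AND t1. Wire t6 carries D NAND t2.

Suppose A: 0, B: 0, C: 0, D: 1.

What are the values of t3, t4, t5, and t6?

t3 = 0; t4 = 0; t5 = 0; t6 = 0

t1 = B XOR A = 0 XOR 0 = 0
t2 = A NOR B = 0 NOR 0 = 1
t3 = C OR B = 0 OR 0 = 0
t4 = t2 NOR B = 1 NOR 0 = 0
t5 = t3 AND t1 = 0 AND 0 = 0
t6 = D NAND t2 = 1 NAND 1 = 0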